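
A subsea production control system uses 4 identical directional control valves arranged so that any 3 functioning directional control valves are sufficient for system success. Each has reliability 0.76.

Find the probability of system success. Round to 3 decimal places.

0.755

R = Σ_{i=3}^{4} C(4,i) p^i (1−p)^{4−i} with p = 0.76
C(4,3)·0.76^3·0.24^1 = 0.42142
C(4,4)·0.76^4·0.24^0 = 0.33362
Sum = 0.755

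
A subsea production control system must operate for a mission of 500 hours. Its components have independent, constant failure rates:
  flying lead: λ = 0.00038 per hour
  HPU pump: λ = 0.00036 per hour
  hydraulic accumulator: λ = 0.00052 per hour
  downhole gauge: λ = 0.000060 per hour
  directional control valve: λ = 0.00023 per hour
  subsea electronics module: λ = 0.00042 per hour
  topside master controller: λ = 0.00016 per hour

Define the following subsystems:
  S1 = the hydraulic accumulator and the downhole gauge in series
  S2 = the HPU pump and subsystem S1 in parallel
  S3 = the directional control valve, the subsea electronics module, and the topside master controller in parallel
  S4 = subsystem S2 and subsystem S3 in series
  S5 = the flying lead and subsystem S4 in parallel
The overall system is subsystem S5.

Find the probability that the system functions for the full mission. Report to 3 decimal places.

0.993

R(flying lead) = exp(−0.00038 × 500) = 0.82696
R(HPU pump) = exp(−0.00036 × 500) = 0.83527
R(hydraulic accumulator) = exp(−0.00052 × 500) = 0.77105
R(downhole gauge) = exp(−0.000060 × 500) = 0.97045
R(directional control valve) = exp(−0.00023 × 500) = 0.89137
R(subsea electronics module) = exp(−0.00042 × 500) = 0.81058
R(topside master controller) = exp(−0.00016 × 500) = 0.92312
Series (hydraulic accumulator and downhole gauge): 0.77105 × 0.97045 = 0.74827
Parallel (HPU pump and [0.74827]): 1 − (1 − 0.83527)(1 − 0.74827) = 0.95853
Parallel (directional control valve, subsea electronics module, and topside master controller): 1 − (1 − 0.89137)(1 − 0.81058)(1 − 0.92312) = 0.99842
Series ([0.95853] and [0.99842]): 0.95853 × 0.99842 = 0.95702
Parallel (flying lead and [0.95702]): 1 − (1 − 0.82696)(1 − 0.95702) = 0.993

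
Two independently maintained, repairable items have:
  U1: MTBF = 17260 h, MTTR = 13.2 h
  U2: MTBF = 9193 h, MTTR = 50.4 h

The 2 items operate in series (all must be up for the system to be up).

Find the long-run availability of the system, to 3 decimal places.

A(U1) = MTBF/(MTBF+MTTR) = 17260/(17260+13.2) = 0.999236
A(U2) = MTBF/(MTBF+MTTR) = 9193/(9193+50.4) = 0.994547
Series availability: 0.999236 × 0.994547 = 0.994

0.994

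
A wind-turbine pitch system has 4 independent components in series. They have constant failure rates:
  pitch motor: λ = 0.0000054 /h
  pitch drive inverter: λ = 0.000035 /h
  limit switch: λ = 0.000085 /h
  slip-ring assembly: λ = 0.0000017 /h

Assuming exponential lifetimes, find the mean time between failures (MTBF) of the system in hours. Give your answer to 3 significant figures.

7870

Series of exponential components: λ_sys = Σ λ_i
λ_sys = 0.0000054 + 0.000035 + 0.000085 + 0.0000017 = 1.2710e-04 /h
MTBF = 1 / λ_sys = 7870 h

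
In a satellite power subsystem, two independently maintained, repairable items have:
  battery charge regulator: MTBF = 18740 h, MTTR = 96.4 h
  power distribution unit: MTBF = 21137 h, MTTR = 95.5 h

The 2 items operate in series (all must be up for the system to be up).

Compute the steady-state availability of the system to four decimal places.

A(battery charge regulator) = MTBF/(MTBF+MTTR) = 18740/(18740+96.4) = 0.994882
A(power distribution unit) = MTBF/(MTBF+MTTR) = 21137/(21137+95.5) = 0.995502
Series availability: 0.994882 × 0.995502 = 0.9904

0.9904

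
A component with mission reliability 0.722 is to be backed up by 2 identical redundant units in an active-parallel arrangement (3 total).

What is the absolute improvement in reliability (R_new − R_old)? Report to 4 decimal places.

0.2565

R_before = 0.722
R_after = 1 − (1 − 0.722)^3 = 0.9785
ΔR = 0.9785 − 0.722 = 0.2565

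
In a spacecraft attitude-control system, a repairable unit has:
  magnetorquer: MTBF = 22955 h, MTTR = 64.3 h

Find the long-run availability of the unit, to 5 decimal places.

A(magnetorquer) = MTBF/(MTBF+MTTR) = 22955/(22955+64.3) = 0.99721

0.99721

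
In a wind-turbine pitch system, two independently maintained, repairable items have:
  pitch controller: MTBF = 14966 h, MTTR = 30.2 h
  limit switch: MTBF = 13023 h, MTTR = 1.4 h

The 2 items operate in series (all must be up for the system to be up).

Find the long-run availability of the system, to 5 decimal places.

A(pitch controller) = MTBF/(MTBF+MTTR) = 14966/(14966+30.2) = 0.997986
A(limit switch) = MTBF/(MTBF+MTTR) = 13023/(13023+1.4) = 0.999893
Series availability: 0.997986 × 0.999893 = 0.99788

0.99788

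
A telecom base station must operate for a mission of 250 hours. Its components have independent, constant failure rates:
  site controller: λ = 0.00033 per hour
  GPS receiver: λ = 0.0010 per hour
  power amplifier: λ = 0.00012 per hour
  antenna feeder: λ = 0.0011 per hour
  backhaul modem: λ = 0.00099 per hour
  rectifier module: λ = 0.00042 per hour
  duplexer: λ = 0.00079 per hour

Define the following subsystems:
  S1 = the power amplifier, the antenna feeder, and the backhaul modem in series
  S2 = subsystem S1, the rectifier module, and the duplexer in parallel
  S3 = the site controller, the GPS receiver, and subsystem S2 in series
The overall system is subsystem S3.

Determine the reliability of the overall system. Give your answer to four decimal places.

R(site controller) = exp(−0.00033 × 250) = 0.920811
R(GPS receiver) = exp(−0.0010 × 250) = 0.778801
R(power amplifier) = exp(−0.00012 × 250) = 0.970446
R(antenna feeder) = exp(−0.0011 × 250) = 0.759572
R(backhaul modem) = exp(−0.00099 × 250) = 0.780750
R(rectifier module) = exp(−0.00042 × 250) = 0.900325
R(duplexer) = exp(−0.00079 × 250) = 0.820780
Series (power amplifier, antenna feeder, and backhaul modem): 0.970446 × 0.759572 × 0.780750 = 0.575509
Parallel ([0.575509], rectifier module, and duplexer): 1 − (1 − 0.575509)(1 − 0.900325)(1 − 0.820780) = 0.992417
Series (site controller, GPS receiver, and [0.992417]): 0.920811 × 0.778801 × 0.992417 = 0.7117

0.7117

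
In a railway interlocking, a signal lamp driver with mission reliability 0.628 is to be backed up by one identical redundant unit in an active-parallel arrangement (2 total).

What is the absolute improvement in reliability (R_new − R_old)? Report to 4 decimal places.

R_before = 0.628
R_after = 1 − (1 − 0.628)^2 = 0.8616
ΔR = 0.8616 − 0.628 = 0.2336

0.2336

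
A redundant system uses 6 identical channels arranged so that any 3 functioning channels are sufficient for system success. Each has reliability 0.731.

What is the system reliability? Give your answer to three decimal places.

0.951

R = Σ_{i=3}^{6} C(6,i) p^i (1−p)^{6−i} with p = 0.731
C(6,3)·0.731^3·0.269^3 = 0.15207
C(6,4)·0.731^4·0.269^2 = 0.30993
C(6,5)·0.731^5·0.269^1 = 0.33689
C(6,6)·0.731^6·0.269^0 = 0.15258
Sum = 0.951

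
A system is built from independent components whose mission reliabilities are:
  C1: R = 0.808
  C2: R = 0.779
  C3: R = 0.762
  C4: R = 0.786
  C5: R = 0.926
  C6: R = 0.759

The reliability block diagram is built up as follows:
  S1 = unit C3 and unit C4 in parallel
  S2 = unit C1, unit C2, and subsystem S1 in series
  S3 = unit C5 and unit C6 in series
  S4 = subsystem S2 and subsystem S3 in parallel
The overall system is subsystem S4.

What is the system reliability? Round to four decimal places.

Parallel (C3 and C4): 1 − (1 − 0.762000)(1 − 0.786000) = 0.949068
Series (C1, C2, and [0.949068]): 0.808000 × 0.779000 × 0.949068 = 0.597374
Series (C5 and C6): 0.926000 × 0.759000 = 0.702834
Parallel ([0.597374] and [0.702834]): 1 − (1 − 0.597374)(1 − 0.702834) = 0.8804

0.8804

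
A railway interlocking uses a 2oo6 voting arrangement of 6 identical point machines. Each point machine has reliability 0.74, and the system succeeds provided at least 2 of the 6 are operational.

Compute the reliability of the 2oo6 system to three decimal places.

R = Σ_{i=2}^{6} C(6,i) p^i (1−p)^{6−i} with p = 0.74
C(6,2)·0.74^2·0.26^4 = 0.03754
C(6,3)·0.74^3·0.26^3 = 0.14244
C(6,4)·0.74^4·0.26^2 = 0.30406
C(6,5)·0.74^5·0.26^1 = 0.34617
C(6,6)·0.74^6·0.26^0 = 0.16421
Sum = 0.994

0.994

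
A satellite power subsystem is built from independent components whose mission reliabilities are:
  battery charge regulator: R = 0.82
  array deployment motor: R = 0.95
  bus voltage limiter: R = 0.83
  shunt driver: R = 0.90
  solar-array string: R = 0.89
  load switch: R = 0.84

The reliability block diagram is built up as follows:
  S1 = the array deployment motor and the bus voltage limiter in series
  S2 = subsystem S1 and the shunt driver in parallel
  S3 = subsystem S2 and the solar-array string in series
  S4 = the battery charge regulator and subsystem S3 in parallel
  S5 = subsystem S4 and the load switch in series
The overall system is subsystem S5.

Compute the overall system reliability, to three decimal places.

Series (array deployment motor and bus voltage limiter): 0.95000 × 0.83000 = 0.78850
Parallel ([0.78850] and shunt driver): 1 − (1 − 0.78850)(1 − 0.90000) = 0.97885
Series ([0.97885] and solar-array string): 0.97885 × 0.89000 = 0.87118
Parallel (battery charge regulator and [0.87118]): 1 − (1 − 0.82000)(1 − 0.87118) = 0.97681
Series ([0.97681] and load switch): 0.97681 × 0.84000 = 0.821

0.821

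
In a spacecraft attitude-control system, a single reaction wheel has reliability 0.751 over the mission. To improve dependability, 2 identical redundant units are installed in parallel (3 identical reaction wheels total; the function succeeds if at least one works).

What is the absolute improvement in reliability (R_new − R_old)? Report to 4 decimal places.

R_before = 0.751
R_after = 1 − (1 − 0.751)^3 = 0.9846
ΔR = 0.9846 − 0.751 = 0.2336

0.2336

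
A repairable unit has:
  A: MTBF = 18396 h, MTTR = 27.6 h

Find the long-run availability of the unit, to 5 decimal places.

A(A) = MTBF/(MTBF+MTTR) = 18396/(18396+27.6) = 0.99850

0.99850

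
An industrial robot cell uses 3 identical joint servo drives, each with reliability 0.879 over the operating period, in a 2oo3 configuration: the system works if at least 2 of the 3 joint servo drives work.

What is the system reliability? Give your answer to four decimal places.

0.9596

R = Σ_{i=2}^{3} C(3,i) p^i (1−p)^{3−i} with p = 0.879
C(3,2)·0.879^2·0.121^1 = 0.280469
C(3,3)·0.879^3·0.121^0 = 0.679151
Sum = 0.9596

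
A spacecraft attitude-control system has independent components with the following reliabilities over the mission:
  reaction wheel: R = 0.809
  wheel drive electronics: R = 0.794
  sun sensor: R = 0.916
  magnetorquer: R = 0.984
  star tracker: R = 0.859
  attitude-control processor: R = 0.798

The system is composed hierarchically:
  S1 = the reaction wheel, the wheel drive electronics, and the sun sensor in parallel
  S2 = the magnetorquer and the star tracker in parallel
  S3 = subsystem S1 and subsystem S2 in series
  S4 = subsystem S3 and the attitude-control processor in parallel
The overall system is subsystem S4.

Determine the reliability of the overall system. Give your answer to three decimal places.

0.999

Parallel (reaction wheel, wheel drive electronics, and sun sensor): 1 − (1 − 0.80900)(1 − 0.79400)(1 − 0.91600) = 0.99669
Parallel (magnetorquer and star tracker): 1 − (1 − 0.98400)(1 − 0.85900) = 0.99774
Series ([0.99669] and [0.99774]): 0.99669 × 0.99774 = 0.99444
Parallel ([0.99444] and attitude-control processor): 1 − (1 − 0.99444)(1 − 0.79800) = 0.999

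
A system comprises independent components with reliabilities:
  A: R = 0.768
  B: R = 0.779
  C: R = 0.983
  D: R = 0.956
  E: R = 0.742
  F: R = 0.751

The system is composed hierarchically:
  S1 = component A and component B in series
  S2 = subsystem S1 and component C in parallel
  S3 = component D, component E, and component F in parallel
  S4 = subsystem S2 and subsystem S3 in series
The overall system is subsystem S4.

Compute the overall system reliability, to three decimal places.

0.990

Series (A and B): 0.76800 × 0.77900 = 0.59827
Parallel ([0.59827] and C): 1 − (1 − 0.59827)(1 − 0.98300) = 0.99317
Parallel (D, E, and F): 1 − (1 − 0.95600)(1 − 0.74200)(1 − 0.75100) = 0.99717
Series ([0.99317] and [0.99717]): 0.99317 × 0.99717 = 0.990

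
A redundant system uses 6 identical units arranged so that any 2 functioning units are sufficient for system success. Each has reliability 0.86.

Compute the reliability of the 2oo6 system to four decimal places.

R = Σ_{i=2}^{6} C(6,i) p^i (1−p)^{6−i} with p = 0.86
C(6,2)·0.86^2·0.14^4 = 0.004262
C(6,3)·0.86^3·0.14^3 = 0.034907
C(6,4)·0.86^4·0.14^2 = 0.160820
C(6,5)·0.86^5·0.14^1 = 0.395159
C(6,6)·0.86^6·0.14^0 = 0.404567
Sum = 0.9997

0.9997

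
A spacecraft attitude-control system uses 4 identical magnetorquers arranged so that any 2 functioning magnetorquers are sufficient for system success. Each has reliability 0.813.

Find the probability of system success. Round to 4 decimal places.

0.9775

R = Σ_{i=2}^{4} C(4,i) p^i (1−p)^{4−i} with p = 0.813
C(4,2)·0.813^2·0.187^2 = 0.138681
C(4,3)·0.813^3·0.187^1 = 0.401951
C(4,4)·0.813^4·0.187^0 = 0.436880
Sum = 0.9775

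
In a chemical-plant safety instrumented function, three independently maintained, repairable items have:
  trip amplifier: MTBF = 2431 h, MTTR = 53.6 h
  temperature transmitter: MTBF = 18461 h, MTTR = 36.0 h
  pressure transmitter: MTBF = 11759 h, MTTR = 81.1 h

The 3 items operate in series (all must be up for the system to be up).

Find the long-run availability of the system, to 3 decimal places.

0.970

A(trip amplifier) = MTBF/(MTBF+MTTR) = 2431/(2431+53.6) = 0.978427
A(temperature transmitter) = MTBF/(MTBF+MTTR) = 18461/(18461+36.0) = 0.998054
A(pressure transmitter) = MTBF/(MTBF+MTTR) = 11759/(11759+81.1) = 0.993150
Series availability: 0.978427 × 0.998054 × 0.993150 = 0.970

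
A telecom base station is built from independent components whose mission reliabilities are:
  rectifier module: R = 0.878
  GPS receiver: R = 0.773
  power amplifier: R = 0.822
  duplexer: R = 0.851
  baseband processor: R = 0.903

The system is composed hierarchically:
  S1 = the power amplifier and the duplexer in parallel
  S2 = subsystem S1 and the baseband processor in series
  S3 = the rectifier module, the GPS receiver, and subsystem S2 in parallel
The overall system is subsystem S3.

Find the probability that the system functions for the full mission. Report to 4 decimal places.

Parallel (power amplifier and duplexer): 1 − (1 − 0.822000)(1 − 0.851000) = 0.973478
Series ([0.973478] and baseband processor): 0.973478 × 0.903000 = 0.879051
Parallel (rectifier module, GPS receiver, and [0.879051]): 1 − (1 − 0.878000)(1 − 0.773000)(1 − 0.879051) = 0.9967

0.9967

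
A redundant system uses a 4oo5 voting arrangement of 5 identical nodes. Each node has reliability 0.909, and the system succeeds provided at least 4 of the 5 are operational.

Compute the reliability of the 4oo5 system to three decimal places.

R = Σ_{i=4}^{5} C(5,i) p^i (1−p)^{5−i} with p = 0.909
C(5,4)·0.909^4·0.091^1 = 0.31065
C(5,5)·0.909^5·0.091^0 = 0.62061
Sum = 0.931

0.931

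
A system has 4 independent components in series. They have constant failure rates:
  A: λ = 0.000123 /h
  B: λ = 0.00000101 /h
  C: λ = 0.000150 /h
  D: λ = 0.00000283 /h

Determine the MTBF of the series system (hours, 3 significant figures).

3610

Series of exponential components: λ_sys = Σ λ_i
λ_sys = 0.000123 + 0.00000101 + 0.000150 + 0.00000283 = 2.7684e-04 /h
MTBF = 1 / λ_sys = 3610 h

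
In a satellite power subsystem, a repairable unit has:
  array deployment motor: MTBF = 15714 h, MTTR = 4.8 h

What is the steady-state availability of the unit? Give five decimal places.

0.99969

A(array deployment motor) = MTBF/(MTBF+MTTR) = 15714/(15714+4.8) = 0.99969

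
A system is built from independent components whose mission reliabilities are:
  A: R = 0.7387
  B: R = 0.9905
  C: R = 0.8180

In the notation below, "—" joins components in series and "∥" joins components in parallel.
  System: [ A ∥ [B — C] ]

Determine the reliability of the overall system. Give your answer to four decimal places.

Series (B and C): 0.990500 × 0.818000 = 0.810229
Parallel (A and [0.810229]): 1 − (1 − 0.738700)(1 − 0.810229) = 0.9504

0.9504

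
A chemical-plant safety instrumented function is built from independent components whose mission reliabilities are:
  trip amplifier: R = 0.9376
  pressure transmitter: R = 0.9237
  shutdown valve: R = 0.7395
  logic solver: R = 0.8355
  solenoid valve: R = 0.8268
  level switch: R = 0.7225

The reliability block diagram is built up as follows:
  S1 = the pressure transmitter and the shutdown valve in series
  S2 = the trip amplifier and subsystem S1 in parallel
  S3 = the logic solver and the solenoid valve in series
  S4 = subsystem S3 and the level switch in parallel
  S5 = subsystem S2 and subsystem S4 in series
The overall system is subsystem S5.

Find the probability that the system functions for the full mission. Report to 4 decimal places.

0.8961

Series (pressure transmitter and shutdown valve): 0.923700 × 0.739500 = 0.683076
Parallel (trip amplifier and [0.683076]): 1 − (1 − 0.937600)(1 − 0.683076) = 0.980224
Series (logic solver and solenoid valve): 0.835500 × 0.826800 = 0.690791
Parallel ([0.690791] and level switch): 1 − (1 − 0.690791)(1 − 0.722500) = 0.914195
Series ([0.980224] and [0.914195]): 0.980224 × 0.914195 = 0.8961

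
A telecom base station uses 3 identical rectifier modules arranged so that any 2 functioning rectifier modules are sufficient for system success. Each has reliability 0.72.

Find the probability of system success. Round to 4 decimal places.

R = Σ_{i=2}^{3} C(3,i) p^i (1−p)^{3−i} with p = 0.72
C(3,2)·0.72^2·0.28^1 = 0.435456
C(3,3)·0.72^3·0.28^0 = 0.373248
Sum = 0.8087

0.8087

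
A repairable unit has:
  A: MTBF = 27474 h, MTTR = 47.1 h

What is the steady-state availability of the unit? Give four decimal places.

0.9983

A(A) = MTBF/(MTBF+MTTR) = 27474/(27474+47.1) = 0.9983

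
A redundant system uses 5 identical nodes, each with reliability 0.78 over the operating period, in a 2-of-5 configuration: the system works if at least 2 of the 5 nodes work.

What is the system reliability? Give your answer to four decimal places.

R = Σ_{i=2}^{5} C(5,i) p^i (1−p)^{5−i} with p = 0.78
C(5,2)·0.78^2·0.22^3 = 0.064782
C(5,3)·0.78^3·0.22^2 = 0.229683
C(5,4)·0.78^4·0.22^1 = 0.407166
C(5,5)·0.78^5·0.22^0 = 0.288717
Sum = 0.9903

0.9903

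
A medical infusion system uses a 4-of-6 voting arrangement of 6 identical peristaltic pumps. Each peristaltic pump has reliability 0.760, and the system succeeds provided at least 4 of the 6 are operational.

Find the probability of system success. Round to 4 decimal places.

R = Σ_{i=4}^{6} C(6,i) p^i (1−p)^{6−i} with p = 0.760
C(6,4)·0.760^4·0.240^2 = 0.288249
C(6,5)·0.760^5·0.240^1 = 0.365116
C(6,6)·0.760^6·0.240^0 = 0.192700
Sum = 0.8461

0.8461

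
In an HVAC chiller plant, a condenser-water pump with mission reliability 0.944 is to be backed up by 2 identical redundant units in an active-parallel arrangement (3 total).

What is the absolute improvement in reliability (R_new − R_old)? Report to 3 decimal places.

R_before = 0.944
R_after = 1 − (1 − 0.944)^3 = 1.000
ΔR = 1.000 − 0.944 = 0.056

0.056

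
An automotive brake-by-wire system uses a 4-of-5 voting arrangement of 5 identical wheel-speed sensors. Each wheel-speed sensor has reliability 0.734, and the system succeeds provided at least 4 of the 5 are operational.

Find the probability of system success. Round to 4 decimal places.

R = Σ_{i=4}^{5} C(5,i) p^i (1−p)^{5−i} with p = 0.734
C(5,4)·0.734^4·0.266^1 = 0.386043
C(5,5)·0.734^5·0.266^0 = 0.213049
Sum = 0.5991

0.5991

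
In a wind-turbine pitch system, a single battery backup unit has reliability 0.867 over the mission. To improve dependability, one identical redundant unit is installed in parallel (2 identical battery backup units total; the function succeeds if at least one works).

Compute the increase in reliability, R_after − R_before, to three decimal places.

R_before = 0.867
R_after = 1 − (1 − 0.867)^2 = 0.982
ΔR = 0.982 − 0.867 = 0.115

0.115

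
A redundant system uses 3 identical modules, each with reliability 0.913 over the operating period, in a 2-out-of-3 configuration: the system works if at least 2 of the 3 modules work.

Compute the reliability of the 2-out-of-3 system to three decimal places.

0.979

R = Σ_{i=2}^{3} C(3,i) p^i (1−p)^{3−i} with p = 0.913
C(3,2)·0.913^2·0.087^1 = 0.21756
C(3,3)·0.913^3·0.087^0 = 0.76105
Sum = 0.979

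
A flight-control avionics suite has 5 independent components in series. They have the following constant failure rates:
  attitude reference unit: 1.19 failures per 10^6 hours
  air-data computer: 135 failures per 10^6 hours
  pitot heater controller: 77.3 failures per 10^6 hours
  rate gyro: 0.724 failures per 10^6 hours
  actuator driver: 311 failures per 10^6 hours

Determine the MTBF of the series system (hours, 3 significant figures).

Series of exponential components: λ_sys = Σ λ_i
λ_sys = 0.00000119 + 0.000135 + 0.0000773 + 0.000000724 + 0.000311 = 5.2521e-04 /h
MTBF = 1 / λ_sys = 1900 h

1900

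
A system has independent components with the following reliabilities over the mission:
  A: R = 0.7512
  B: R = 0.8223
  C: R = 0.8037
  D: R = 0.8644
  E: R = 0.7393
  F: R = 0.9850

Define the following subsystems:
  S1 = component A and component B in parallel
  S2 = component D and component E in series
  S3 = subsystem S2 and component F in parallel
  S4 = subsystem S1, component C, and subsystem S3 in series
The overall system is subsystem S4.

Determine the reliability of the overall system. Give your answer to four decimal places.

0.7640

Parallel (A and B): 1 − (1 − 0.751200)(1 − 0.822300) = 0.955788
Series (D and E): 0.864400 × 0.739300 = 0.639051
Parallel ([0.639051] and F): 1 − (1 − 0.639051)(1 − 0.985000) = 0.994586
Series ([0.955788], C, and [0.994586]): 0.955788 × 0.803700 × 0.994586 = 0.7640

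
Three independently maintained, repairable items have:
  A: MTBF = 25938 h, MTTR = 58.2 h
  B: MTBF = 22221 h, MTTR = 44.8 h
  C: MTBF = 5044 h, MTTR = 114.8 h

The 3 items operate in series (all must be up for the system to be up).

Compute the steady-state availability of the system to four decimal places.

A(A) = MTBF/(MTBF+MTTR) = 25938/(25938+58.2) = 0.997761
A(B) = MTBF/(MTBF+MTTR) = 22221/(22221+44.8) = 0.997988
A(C) = MTBF/(MTBF+MTTR) = 5044/(5044+114.8) = 0.977747
Series availability: 0.997761 × 0.997988 × 0.977747 = 0.9736

0.9736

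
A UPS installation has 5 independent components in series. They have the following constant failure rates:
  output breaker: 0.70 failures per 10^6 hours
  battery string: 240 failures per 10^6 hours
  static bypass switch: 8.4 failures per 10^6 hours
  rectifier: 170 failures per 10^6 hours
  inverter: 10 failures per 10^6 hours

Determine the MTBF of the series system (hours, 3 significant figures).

2330

Series of exponential components: λ_sys = Σ λ_i
λ_sys = 0.00000070 + 0.00024 + 0.0000084 + 0.00017 + 0.000010 = 4.2910e-04 /h
MTBF = 1 / λ_sys = 2330 h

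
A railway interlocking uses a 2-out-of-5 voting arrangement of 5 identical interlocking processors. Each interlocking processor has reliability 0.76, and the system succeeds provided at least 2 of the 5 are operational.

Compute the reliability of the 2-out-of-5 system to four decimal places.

R = Σ_{i=2}^{5} C(5,i) p^i (1−p)^{5−i} with p = 0.76
C(5,2)·0.76^2·0.24^3 = 0.079847
C(5,3)·0.76^3·0.24^2 = 0.252850
C(5,4)·0.76^4·0.24^1 = 0.400346
C(5,5)·0.76^5·0.24^0 = 0.253553
Sum = 0.9866

0.9866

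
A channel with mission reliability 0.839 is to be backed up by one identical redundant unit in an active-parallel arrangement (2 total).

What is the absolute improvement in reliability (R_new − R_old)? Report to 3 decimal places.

R_before = 0.839
R_after = 1 − (1 − 0.839)^2 = 0.974
ΔR = 0.974 − 0.839 = 0.135

0.135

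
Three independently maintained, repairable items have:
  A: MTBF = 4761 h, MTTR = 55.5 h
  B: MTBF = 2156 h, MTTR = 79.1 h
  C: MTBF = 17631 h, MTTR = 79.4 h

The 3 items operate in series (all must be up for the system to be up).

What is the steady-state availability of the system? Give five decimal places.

0.94922

A(A) = MTBF/(MTBF+MTTR) = 4761/(4761+55.5) = 0.988477
A(B) = MTBF/(MTBF+MTTR) = 2156/(2156+79.1) = 0.964610
A(C) = MTBF/(MTBF+MTTR) = 17631/(17631+79.4) = 0.995517
Series availability: 0.988477 × 0.964610 × 0.995517 = 0.94922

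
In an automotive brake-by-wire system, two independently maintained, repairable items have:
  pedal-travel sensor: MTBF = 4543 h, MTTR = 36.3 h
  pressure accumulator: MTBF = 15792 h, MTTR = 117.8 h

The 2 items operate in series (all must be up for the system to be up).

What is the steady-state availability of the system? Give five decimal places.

0.98473

A(pedal-travel sensor) = MTBF/(MTBF+MTTR) = 4543/(4543+36.3) = 0.992073
A(pressure accumulator) = MTBF/(MTBF+MTTR) = 15792/(15792+117.8) = 0.992596
Series availability: 0.992073 × 0.992596 = 0.98473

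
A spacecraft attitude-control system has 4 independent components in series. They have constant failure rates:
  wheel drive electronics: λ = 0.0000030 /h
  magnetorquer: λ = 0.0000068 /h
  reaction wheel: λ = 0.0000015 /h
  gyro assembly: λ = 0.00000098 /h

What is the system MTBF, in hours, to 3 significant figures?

Series of exponential components: λ_sys = Σ λ_i
λ_sys = 0.0000030 + 0.0000068 + 0.0000015 + 0.00000098 = 1.2280e-05 /h
MTBF = 1 / λ_sys = 81400 h

81400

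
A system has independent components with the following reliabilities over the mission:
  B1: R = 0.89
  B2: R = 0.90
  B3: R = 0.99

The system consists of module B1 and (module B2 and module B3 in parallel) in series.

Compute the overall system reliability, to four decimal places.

Parallel (B2 and B3): 1 − (1 − 0.900000)(1 − 0.990000) = 0.999000
Series (B1 and [0.999000]): 0.890000 × 0.999000 = 0.8891

0.8891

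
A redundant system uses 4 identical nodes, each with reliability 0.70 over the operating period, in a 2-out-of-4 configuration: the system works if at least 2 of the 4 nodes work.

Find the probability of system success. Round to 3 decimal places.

0.916

R = Σ_{i=2}^{4} C(4,i) p^i (1−p)^{4−i} with p = 0.70
C(4,2)·0.70^2·0.30^2 = 0.26460
C(4,3)·0.70^3·0.30^1 = 0.41160
C(4,4)·0.70^4·0.30^0 = 0.24010
Sum = 0.916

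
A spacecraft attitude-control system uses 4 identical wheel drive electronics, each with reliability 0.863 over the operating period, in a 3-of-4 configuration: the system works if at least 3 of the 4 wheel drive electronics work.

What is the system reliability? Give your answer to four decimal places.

R = Σ_{i=3}^{4} C(4,i) p^i (1−p)^{4−i} with p = 0.863
C(4,3)·0.863^3·0.137^1 = 0.352219
C(4,4)·0.863^4·0.137^0 = 0.554681
Sum = 0.9069

0.9069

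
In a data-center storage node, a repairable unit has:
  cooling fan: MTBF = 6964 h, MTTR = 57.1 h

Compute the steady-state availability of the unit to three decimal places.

A(cooling fan) = MTBF/(MTBF+MTTR) = 6964/(6964+57.1) = 0.992

0.992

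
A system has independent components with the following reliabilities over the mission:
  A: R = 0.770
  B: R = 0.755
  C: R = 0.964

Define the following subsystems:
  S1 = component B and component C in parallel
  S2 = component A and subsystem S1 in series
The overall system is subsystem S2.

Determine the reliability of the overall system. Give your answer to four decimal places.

Parallel (B and C): 1 − (1 − 0.755000)(1 − 0.964000) = 0.991180
Series (A and [0.991180]): 0.770000 × 0.991180 = 0.7632

0.7632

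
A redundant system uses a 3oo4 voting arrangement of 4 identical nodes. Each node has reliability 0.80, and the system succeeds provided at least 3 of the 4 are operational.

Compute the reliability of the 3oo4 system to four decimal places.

0.8192

R = Σ_{i=3}^{4} C(4,i) p^i (1−p)^{4−i} with p = 0.80
C(4,3)·0.80^3·0.20^1 = 0.409600
C(4,4)·0.80^4·0.20^0 = 0.409600
Sum = 0.8192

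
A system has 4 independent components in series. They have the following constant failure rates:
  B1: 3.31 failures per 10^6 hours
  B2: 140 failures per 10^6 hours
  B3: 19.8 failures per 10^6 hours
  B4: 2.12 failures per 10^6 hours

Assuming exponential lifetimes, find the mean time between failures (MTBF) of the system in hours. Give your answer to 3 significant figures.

Series of exponential components: λ_sys = Σ λ_i
λ_sys = 0.00000331 + 0.000140 + 0.0000198 + 0.00000212 = 1.6523e-04 /h
MTBF = 1 / λ_sys = 6050 h

6050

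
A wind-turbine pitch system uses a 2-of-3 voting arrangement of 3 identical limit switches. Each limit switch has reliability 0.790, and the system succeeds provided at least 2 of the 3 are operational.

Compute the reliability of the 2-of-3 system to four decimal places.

R = Σ_{i=2}^{3} C(3,i) p^i (1−p)^{3−i} with p = 0.790
C(3,2)·0.790^2·0.210^1 = 0.393183
C(3,3)·0.790^3·0.210^0 = 0.493039
Sum = 0.8862

0.8862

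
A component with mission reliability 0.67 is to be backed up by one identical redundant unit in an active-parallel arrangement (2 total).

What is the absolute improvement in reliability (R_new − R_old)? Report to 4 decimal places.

0.2211

R_before = 0.67
R_after = 1 − (1 − 0.67)^2 = 0.8911
ΔR = 0.8911 − 0.67 = 0.2211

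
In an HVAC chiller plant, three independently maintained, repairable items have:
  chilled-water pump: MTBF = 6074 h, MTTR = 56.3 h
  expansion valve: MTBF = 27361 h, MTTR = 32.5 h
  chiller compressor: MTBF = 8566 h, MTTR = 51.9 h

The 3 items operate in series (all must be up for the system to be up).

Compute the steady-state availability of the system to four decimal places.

0.9837

A(chilled-water pump) = MTBF/(MTBF+MTTR) = 6074/(6074+56.3) = 0.990816
A(expansion valve) = MTBF/(MTBF+MTTR) = 27361/(27361+32.5) = 0.998814
A(chiller compressor) = MTBF/(MTBF+MTTR) = 8566/(8566+51.9) = 0.993978
Series availability: 0.990816 × 0.998814 × 0.993978 = 0.9837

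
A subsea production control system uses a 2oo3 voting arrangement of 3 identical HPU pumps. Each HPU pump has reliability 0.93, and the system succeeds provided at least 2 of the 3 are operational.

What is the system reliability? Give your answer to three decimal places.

R = Σ_{i=2}^{3} C(3,i) p^i (1−p)^{3−i} with p = 0.93
C(3,2)·0.93^2·0.07^1 = 0.18163
C(3,3)·0.93^3·0.07^0 = 0.80436
Sum = 0.986

0.986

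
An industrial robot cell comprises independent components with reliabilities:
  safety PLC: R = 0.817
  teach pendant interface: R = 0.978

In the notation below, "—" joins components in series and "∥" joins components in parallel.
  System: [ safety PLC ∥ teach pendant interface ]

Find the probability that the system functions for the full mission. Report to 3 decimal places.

0.996

Parallel (safety PLC and teach pendant interface): 1 − (1 − 0.81700)(1 − 0.97800) = 0.996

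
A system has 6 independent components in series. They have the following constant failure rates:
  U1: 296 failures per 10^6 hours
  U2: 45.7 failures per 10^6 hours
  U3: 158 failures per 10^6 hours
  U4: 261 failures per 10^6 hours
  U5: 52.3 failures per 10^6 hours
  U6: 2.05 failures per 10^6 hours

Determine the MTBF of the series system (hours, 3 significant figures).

1230

Series of exponential components: λ_sys = Σ λ_i
λ_sys = 0.000296 + 0.0000457 + 0.000158 + 0.000261 + 0.0000523 + 0.00000205 = 8.1505e-04 /h
MTBF = 1 / λ_sys = 1230 h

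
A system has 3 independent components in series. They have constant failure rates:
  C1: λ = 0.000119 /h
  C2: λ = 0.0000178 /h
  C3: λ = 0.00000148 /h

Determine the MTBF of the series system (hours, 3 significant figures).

7230

Series of exponential components: λ_sys = Σ λ_i
λ_sys = 0.000119 + 0.0000178 + 0.00000148 = 1.3828e-04 /h
MTBF = 1 / λ_sys = 7230 h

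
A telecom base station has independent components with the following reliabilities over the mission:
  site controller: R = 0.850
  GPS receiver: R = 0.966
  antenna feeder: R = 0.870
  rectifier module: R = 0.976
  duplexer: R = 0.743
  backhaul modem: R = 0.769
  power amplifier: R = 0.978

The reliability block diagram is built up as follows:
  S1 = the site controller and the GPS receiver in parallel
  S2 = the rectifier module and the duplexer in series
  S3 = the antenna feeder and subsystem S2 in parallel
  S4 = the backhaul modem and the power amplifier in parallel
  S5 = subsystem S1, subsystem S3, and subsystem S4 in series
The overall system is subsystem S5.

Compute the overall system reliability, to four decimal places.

Parallel (site controller and GPS receiver): 1 − (1 − 0.850000)(1 − 0.966000) = 0.994900
Series (rectifier module and duplexer): 0.976000 × 0.743000 = 0.725168
Parallel (antenna feeder and [0.725168]): 1 − (1 − 0.870000)(1 − 0.725168) = 0.964272
Parallel (backhaul modem and power amplifier): 1 − (1 − 0.769000)(1 − 0.978000) = 0.994918
Series ([0.994900], [0.964272], and [0.994918]): 0.994900 × 0.964272 × 0.994918 = 0.9545

0.9545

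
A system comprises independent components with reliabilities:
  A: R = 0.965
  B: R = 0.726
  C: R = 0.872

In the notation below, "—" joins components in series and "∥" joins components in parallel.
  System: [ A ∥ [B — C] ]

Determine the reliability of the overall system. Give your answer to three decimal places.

0.987

Series (B and C): 0.72600 × 0.87200 = 0.63307
Parallel (A and [0.63307]): 1 − (1 − 0.96500)(1 − 0.63307) = 0.987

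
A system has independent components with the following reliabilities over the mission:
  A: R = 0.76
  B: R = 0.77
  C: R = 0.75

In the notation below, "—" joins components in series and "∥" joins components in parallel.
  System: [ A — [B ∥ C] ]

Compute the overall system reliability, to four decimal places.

Parallel (B and C): 1 − (1 − 0.770000)(1 − 0.750000) = 0.942500
Series (A and [0.942500]): 0.760000 × 0.942500 = 0.7163

0.7163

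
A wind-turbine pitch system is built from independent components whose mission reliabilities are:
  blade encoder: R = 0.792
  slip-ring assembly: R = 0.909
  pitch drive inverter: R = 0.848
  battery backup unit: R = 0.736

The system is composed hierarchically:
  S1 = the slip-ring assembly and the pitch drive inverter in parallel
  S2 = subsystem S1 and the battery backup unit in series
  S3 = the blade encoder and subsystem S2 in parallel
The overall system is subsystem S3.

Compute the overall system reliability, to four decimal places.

Parallel (slip-ring assembly and pitch drive inverter): 1 − (1 − 0.909000)(1 − 0.848000) = 0.986168
Series ([0.986168] and battery backup unit): 0.986168 × 0.736000 = 0.725820
Parallel (blade encoder and [0.725820]): 1 − (1 − 0.792000)(1 − 0.725820) = 0.9430

0.9430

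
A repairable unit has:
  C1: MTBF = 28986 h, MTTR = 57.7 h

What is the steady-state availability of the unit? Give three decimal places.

A(C1) = MTBF/(MTBF+MTTR) = 28986/(28986+57.7) = 0.998

0.998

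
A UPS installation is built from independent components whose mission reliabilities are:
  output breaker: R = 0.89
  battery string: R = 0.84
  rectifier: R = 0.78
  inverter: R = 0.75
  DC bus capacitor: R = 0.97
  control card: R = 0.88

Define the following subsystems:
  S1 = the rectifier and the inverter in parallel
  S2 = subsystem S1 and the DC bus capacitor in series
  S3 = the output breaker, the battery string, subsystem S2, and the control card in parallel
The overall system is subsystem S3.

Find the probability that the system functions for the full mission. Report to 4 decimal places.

Parallel (rectifier and inverter): 1 − (1 − 0.780000)(1 − 0.750000) = 0.945000
Series ([0.945000] and DC bus capacitor): 0.945000 × 0.970000 = 0.916650
Parallel (output breaker, battery string, [0.916650], and control card): 1 − (1 − 0.890000)(1 − 0.840000)(1 − 0.916650)(1 − 0.880000) = 0.9998

0.9998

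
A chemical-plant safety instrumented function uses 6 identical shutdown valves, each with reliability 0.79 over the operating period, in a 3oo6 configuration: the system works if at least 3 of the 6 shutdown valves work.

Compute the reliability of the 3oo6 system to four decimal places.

R = Σ_{i=3}^{6} C(6,i) p^i (1−p)^{6−i} with p = 0.79
C(6,3)·0.79^3·0.21^3 = 0.091321
C(6,4)·0.79^4·0.21^2 = 0.257655
C(6,5)·0.79^5·0.21^1 = 0.387709
C(6,6)·0.79^6·0.21^0 = 0.243087
Sum = 0.9798

0.9798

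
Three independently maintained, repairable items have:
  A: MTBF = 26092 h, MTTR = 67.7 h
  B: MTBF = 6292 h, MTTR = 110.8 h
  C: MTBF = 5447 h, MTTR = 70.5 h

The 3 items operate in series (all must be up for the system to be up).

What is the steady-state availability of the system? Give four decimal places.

A(A) = MTBF/(MTBF+MTTR) = 26092/(26092+67.7) = 0.997412
A(B) = MTBF/(MTBF+MTTR) = 6292/(6292+110.8) = 0.982695
A(C) = MTBF/(MTBF+MTTR) = 5447/(5447+70.5) = 0.987222
Series availability: 0.997412 × 0.982695 × 0.987222 = 0.9676

0.9676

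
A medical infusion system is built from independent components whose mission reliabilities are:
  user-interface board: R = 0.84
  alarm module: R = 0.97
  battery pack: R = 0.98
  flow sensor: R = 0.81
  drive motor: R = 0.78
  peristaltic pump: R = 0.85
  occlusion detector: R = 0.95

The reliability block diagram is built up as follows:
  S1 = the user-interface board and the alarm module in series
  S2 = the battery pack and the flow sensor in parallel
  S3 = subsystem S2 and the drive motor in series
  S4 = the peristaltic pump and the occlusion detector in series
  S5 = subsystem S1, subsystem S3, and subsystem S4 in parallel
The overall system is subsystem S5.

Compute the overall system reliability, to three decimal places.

Series (user-interface board and alarm module): 0.84000 × 0.97000 = 0.81480
Parallel (battery pack and flow sensor): 1 − (1 − 0.98000)(1 − 0.81000) = 0.99620
Series ([0.99620] and drive motor): 0.99620 × 0.78000 = 0.77704
Series (peristaltic pump and occlusion detector): 0.85000 × 0.95000 = 0.80750
Parallel ([0.81480], [0.77704], and [0.80750]): 1 − (1 − 0.81480)(1 − 0.77704)(1 − 0.80750) = 0.992

0.992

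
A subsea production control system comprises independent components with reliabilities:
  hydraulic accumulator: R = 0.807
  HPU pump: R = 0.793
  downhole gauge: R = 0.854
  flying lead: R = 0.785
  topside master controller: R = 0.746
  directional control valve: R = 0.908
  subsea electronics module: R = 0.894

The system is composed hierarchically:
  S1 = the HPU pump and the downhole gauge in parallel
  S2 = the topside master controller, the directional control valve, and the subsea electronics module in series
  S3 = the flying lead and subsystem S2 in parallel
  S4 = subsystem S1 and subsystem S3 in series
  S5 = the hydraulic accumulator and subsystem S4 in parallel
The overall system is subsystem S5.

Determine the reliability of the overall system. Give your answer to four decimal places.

Parallel (HPU pump and downhole gauge): 1 − (1 − 0.793000)(1 − 0.854000) = 0.969778
Series (topside master controller, directional control valve, and subsea electronics module): 0.746000 × 0.908000 × 0.894000 = 0.605567
Parallel (flying lead and [0.605567]): 1 − (1 − 0.785000)(1 − 0.605567) = 0.915197
Series ([0.969778] and [0.915197]): 0.969778 × 0.915197 = 0.887538
Parallel (hydraulic accumulator and [0.887538]): 1 − (1 − 0.807000)(1 − 0.887538) = 0.9783

0.9783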